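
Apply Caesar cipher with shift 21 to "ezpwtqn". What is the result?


Caesar cipher: shift "ezpwtqn" by 21
  'e' (pos 4) + 21 = pos 25 = 'z'
  'z' (pos 25) + 21 = pos 20 = 'u'
  'p' (pos 15) + 21 = pos 10 = 'k'
  'w' (pos 22) + 21 = pos 17 = 'r'
  't' (pos 19) + 21 = pos 14 = 'o'
  'q' (pos 16) + 21 = pos 11 = 'l'
  'n' (pos 13) + 21 = pos 8 = 'i'
Result: zukroli

zukroli


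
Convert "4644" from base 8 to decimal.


Input: "4644" in base 8
Positional expansion:
  Digit '4' (value 4) x 8^3 = 2048
  Digit '6' (value 6) x 8^2 = 384
  Digit '4' (value 4) x 8^1 = 32
  Digit '4' (value 4) x 8^0 = 4
Sum = 2468

2468


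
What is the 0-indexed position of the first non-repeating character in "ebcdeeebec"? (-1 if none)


Input: ebcdeeebec
Character frequencies:
  'b': 2
  'c': 2
  'd': 1
  'e': 5
Scanning left to right for freq == 1:
  Position 0 ('e'): freq=5, skip
  Position 1 ('b'): freq=2, skip
  Position 2 ('c'): freq=2, skip
  Position 3 ('d'): unique! => answer = 3

3


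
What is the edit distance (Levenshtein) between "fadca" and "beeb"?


Computing edit distance: "fadca" -> "beeb"
DP table:
           b    e    e    b
      0    1    2    3    4
  f   1    1    2    3    4
  a   2    2    2    3    4
  d   3    3    3    3    4
  c   4    4    4    4    4
  a   5    5    5    5    5
Edit distance = dp[5][4] = 5

5


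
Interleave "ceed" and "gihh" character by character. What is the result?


Interleaving "ceed" and "gihh":
  Position 0: 'c' from first, 'g' from second => "cg"
  Position 1: 'e' from first, 'i' from second => "ei"
  Position 2: 'e' from first, 'h' from second => "eh"
  Position 3: 'd' from first, 'h' from second => "dh"
Result: cgeiehdh

cgeiehdh


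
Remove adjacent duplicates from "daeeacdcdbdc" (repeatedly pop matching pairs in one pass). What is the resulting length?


Input: daeeacdcdbdc
Stack-based adjacent duplicate removal:
  Read 'd': push. Stack: d
  Read 'a': push. Stack: da
  Read 'e': push. Stack: dae
  Read 'e': matches stack top 'e' => pop. Stack: da
  Read 'a': matches stack top 'a' => pop. Stack: d
  Read 'c': push. Stack: dc
  Read 'd': push. Stack: dcd
  Read 'c': push. Stack: dcdc
  Read 'd': push. Stack: dcdcd
  Read 'b': push. Stack: dcdcdb
  Read 'd': push. Stack: dcdcdbd
  Read 'c': push. Stack: dcdcdbdc
Final stack: "dcdcdbdc" (length 8)

8


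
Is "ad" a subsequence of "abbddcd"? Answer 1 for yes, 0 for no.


Check if "ad" is a subsequence of "abbddcd"
Greedy scan:
  Position 0 ('a'): matches sub[0] = 'a'
  Position 1 ('b'): no match needed
  Position 2 ('b'): no match needed
  Position 3 ('d'): matches sub[1] = 'd'
  Position 4 ('d'): no match needed
  Position 5 ('c'): no match needed
  Position 6 ('d'): no match needed
All 2 characters matched => is a subsequence

1


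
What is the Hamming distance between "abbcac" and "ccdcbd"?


Comparing "abbcac" and "ccdcbd" position by position:
  Position 0: 'a' vs 'c' => differ
  Position 1: 'b' vs 'c' => differ
  Position 2: 'b' vs 'd' => differ
  Position 3: 'c' vs 'c' => same
  Position 4: 'a' vs 'b' => differ
  Position 5: 'c' vs 'd' => differ
Total differences (Hamming distance): 5

5


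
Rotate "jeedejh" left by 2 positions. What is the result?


Input: "jeedejh", rotate left by 2
First 2 characters: "je"
Remaining characters: "edejh"
Concatenate remaining + first: "edejh" + "je" = "edejhje"

edejhje


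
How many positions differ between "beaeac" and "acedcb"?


Comparing "beaeac" and "acedcb" position by position:
  Position 0: 'b' vs 'a' => DIFFER
  Position 1: 'e' vs 'c' => DIFFER
  Position 2: 'a' vs 'e' => DIFFER
  Position 3: 'e' vs 'd' => DIFFER
  Position 4: 'a' vs 'c' => DIFFER
  Position 5: 'c' vs 'b' => DIFFER
Positions that differ: 6

6


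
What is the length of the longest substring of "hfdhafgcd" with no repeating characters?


Input: "hfdhafgcd"
Sliding window (track last position of each char):
  Position 0 ('h'): window [0,0] length 1 -- new best
  Position 1 ('f'): window [0,1] length 2 -- new best
  Position 2 ('d'): window [0,2] length 3 -- new best
  Position 3 ('h'): repeat (last at 0), move window start to 1
  Position 3 ('h'): window [1,3] length 3
  Position 4 ('a'): window [1,4] length 4 -- new best
  Position 5 ('f'): repeat (last at 1), move window start to 2
  Position 5 ('f'): window [2,5] length 4
  Position 6 ('g'): window [2,6] length 5 -- new best
  Position 7 ('c'): window [2,7] length 6 -- new best
  Position 8 ('d'): repeat (last at 2), move window start to 3
  Position 8 ('d'): window [3,8] length 6
Longest substring with no repeats: "dhafgc" with length 6

6


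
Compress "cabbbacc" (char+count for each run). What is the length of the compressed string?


Input: cabbbacc
Runs:
  'c' x 1 => "c1"
  'a' x 1 => "a1"
  'b' x 3 => "b3"
  'a' x 1 => "a1"
  'c' x 2 => "c2"
Compressed: "c1a1b3a1c2"
Compressed length: 10

10


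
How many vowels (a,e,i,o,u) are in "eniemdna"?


Input: eniemdna
Checking each character:
  'e' at position 0: vowel (running total: 1)
  'n' at position 1: consonant
  'i' at position 2: vowel (running total: 2)
  'e' at position 3: vowel (running total: 3)
  'm' at position 4: consonant
  'd' at position 5: consonant
  'n' at position 6: consonant
  'a' at position 7: vowel (running total: 4)
Total vowels: 4

4


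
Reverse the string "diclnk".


Input: diclnk
Reading characters right to left:
  Position 5: 'k'
  Position 4: 'n'
  Position 3: 'l'
  Position 2: 'c'
  Position 1: 'i'
  Position 0: 'd'
Reversed: knlcid

knlcid


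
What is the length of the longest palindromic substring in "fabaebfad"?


Input: "fabaebfad"
Checking substrings for palindromes:
  [1:4] "aba" (len 3) => palindrome
Longest palindromic substring: "aba" with length 3

3


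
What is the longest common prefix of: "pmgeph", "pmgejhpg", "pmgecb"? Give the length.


Words: pmgeph, pmgejhpg, pmgecb
  Position 0: all 'p' => match
  Position 1: all 'm' => match
  Position 2: all 'g' => match
  Position 3: all 'e' => match
  Position 4: ('p', 'j', 'c') => mismatch, stop
LCP = "pmge" (length 4)

4


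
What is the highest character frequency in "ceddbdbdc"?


Input: ceddbdbdc
Character counts:
  'b': 2
  'c': 2
  'd': 4
  'e': 1
Maximum frequency: 4

4


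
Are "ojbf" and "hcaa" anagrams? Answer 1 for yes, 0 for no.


Strings: "ojbf", "hcaa"
Sorted first:  bfjo
Sorted second: aach
Differ at position 0: 'b' vs 'a' => not anagrams

0


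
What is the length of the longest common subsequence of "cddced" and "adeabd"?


LCS of "cddced" and "adeabd"
DP table:
           a    d    e    a    b    d
      0    0    0    0    0    0    0
  c   0    0    0    0    0    0    0
  d   0    0    1    1    1    1    1
  d   0    0    1    1    1    1    2
  c   0    0    1    1    1    1    2
  e   0    0    1    2    2    2    2
  d   0    0    1    2    2    2    3
LCS length = dp[6][6] = 3

3


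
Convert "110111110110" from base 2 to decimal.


Input: "110111110110" in base 2
Positional expansion:
  Digit '1' (value 1) x 2^11 = 2048
  Digit '1' (value 1) x 2^10 = 1024
  Digit '0' (value 0) x 2^9 = 0
  Digit '1' (value 1) x 2^8 = 256
  Digit '1' (value 1) x 2^7 = 128
  Digit '1' (value 1) x 2^6 = 64
  Digit '1' (value 1) x 2^5 = 32
  Digit '1' (value 1) x 2^4 = 16
  Digit '0' (value 0) x 2^3 = 0
  Digit '1' (value 1) x 2^2 = 4
  Digit '1' (value 1) x 2^1 = 2
  Digit '0' (value 0) x 2^0 = 0
Sum = 3574

3574


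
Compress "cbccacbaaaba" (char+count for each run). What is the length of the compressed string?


Input: cbccacbaaaba
Runs:
  'c' x 1 => "c1"
  'b' x 1 => "b1"
  'c' x 2 => "c2"
  'a' x 1 => "a1"
  'c' x 1 => "c1"
  'b' x 1 => "b1"
  'a' x 3 => "a3"
  'b' x 1 => "b1"
  'a' x 1 => "a1"
Compressed: "c1b1c2a1c1b1a3b1a1"
Compressed length: 18

18


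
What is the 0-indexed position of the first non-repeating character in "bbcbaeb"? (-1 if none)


Input: bbcbaeb
Character frequencies:
  'a': 1
  'b': 4
  'c': 1
  'e': 1
Scanning left to right for freq == 1:
  Position 0 ('b'): freq=4, skip
  Position 1 ('b'): freq=4, skip
  Position 2 ('c'): unique! => answer = 2

2


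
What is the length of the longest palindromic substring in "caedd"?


Input: "caedd"
Checking substrings for palindromes:
  [3:5] "dd" (len 2) => palindrome
Longest palindromic substring: "dd" with length 2

2


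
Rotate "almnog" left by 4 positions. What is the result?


Input: "almnog", rotate left by 4
First 4 characters: "almn"
Remaining characters: "og"
Concatenate remaining + first: "og" + "almn" = "ogalmn"

ogalmn


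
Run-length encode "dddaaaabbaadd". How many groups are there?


Input: dddaaaabbaadd
Scanning for consecutive runs:
  Group 1: 'd' x 3 (positions 0-2)
  Group 2: 'a' x 4 (positions 3-6)
  Group 3: 'b' x 2 (positions 7-8)
  Group 4: 'a' x 2 (positions 9-10)
  Group 5: 'd' x 2 (positions 11-12)
Total groups: 5

5


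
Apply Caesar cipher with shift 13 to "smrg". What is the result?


Caesar cipher: shift "smrg" by 13
  's' (pos 18) + 13 = pos 5 = 'f'
  'm' (pos 12) + 13 = pos 25 = 'z'
  'r' (pos 17) + 13 = pos 4 = 'e'
  'g' (pos 6) + 13 = pos 19 = 't'
Result: fzet

fzet


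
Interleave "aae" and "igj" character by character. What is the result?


Interleaving "aae" and "igj":
  Position 0: 'a' from first, 'i' from second => "ai"
  Position 1: 'a' from first, 'g' from second => "ag"
  Position 2: 'e' from first, 'j' from second => "ej"
Result: aiagej

aiagej


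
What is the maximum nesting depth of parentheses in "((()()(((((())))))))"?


Input: "((()()(((((())))))))"
Tracking depth:
  Position 0 '(': depth becomes 1
  Position 1 '(': depth becomes 2
  Position 2 '(': depth becomes 3
  Position 3 ')': depth becomes 2
  Position 4 '(': depth becomes 3
  Position 5 ')': depth becomes 2
  Position 6 '(': depth becomes 3
  Position 7 '(': depth becomes 4
  Position 8 '(': depth becomes 5
  Position 9 '(': depth becomes 6
  Position 10 '(': depth becomes 7
  Position 11 '(': depth becomes 8
  Position 12 ')': depth becomes 7
  Position 13 ')': depth becomes 6
  Position 14 ')': depth becomes 5
  Position 15 ')': depth becomes 4
  Position 16 ')': depth becomes 3
  Position 17 ')': depth becomes 2
  Position 18 ')': depth becomes 1
  Position 19 ')': depth becomes 0
Maximum depth reached: 8

8


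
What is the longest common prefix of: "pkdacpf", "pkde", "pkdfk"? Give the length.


Words: pkdacpf, pkde, pkdfk
  Position 0: all 'p' => match
  Position 1: all 'k' => match
  Position 2: all 'd' => match
  Position 3: ('a', 'e', 'f') => mismatch, stop
LCP = "pkd" (length 3)

3


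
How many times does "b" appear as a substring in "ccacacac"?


Searching for "b" in "ccacacac"
Scanning each position:
  Position 0: "c" => no
  Position 1: "c" => no
  Position 2: "a" => no
  Position 3: "c" => no
  Position 4: "a" => no
  Position 5: "c" => no
  Position 6: "a" => no
  Position 7: "c" => no
Total occurrences: 0

0


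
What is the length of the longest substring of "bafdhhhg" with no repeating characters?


Input: "bafdhhhg"
Sliding window (track last position of each char):
  Position 0 ('b'): window [0,0] length 1 -- new best
  Position 1 ('a'): window [0,1] length 2 -- new best
  Position 2 ('f'): window [0,2] length 3 -- new best
  Position 3 ('d'): window [0,3] length 4 -- new best
  Position 4 ('h'): window [0,4] length 5 -- new best
  Position 5 ('h'): repeat (last at 4), move window start to 5
  Position 5 ('h'): window [5,5] length 1
  Position 6 ('h'): repeat (last at 5), move window start to 6
  Position 6 ('h'): window [6,6] length 1
  Position 7 ('g'): window [6,7] length 2
Longest substring with no repeats: "bafdh" with length 5

5


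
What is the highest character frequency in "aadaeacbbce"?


Input: aadaeacbbce
Character counts:
  'a': 4
  'b': 2
  'c': 2
  'd': 1
  'e': 2
Maximum frequency: 4

4


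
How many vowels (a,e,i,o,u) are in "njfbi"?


Input: njfbi
Checking each character:
  'n' at position 0: consonant
  'j' at position 1: consonant
  'f' at position 2: consonant
  'b' at position 3: consonant
  'i' at position 4: vowel (running total: 1)
Total vowels: 1

1


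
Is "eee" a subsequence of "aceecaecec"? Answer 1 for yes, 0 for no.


Check if "eee" is a subsequence of "aceecaecec"
Greedy scan:
  Position 0 ('a'): no match needed
  Position 1 ('c'): no match needed
  Position 2 ('e'): matches sub[0] = 'e'
  Position 3 ('e'): matches sub[1] = 'e'
  Position 4 ('c'): no match needed
  Position 5 ('a'): no match needed
  Position 6 ('e'): matches sub[2] = 'e'
  Position 7 ('c'): no match needed
  Position 8 ('e'): no match needed
  Position 9 ('c'): no match needed
All 3 characters matched => is a subsequence

1


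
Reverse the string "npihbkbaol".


Input: npihbkbaol
Reading characters right to left:
  Position 9: 'l'
  Position 8: 'o'
  Position 7: 'a'
  Position 6: 'b'
  Position 5: 'k'
  Position 4: 'b'
  Position 3: 'h'
  Position 2: 'i'
  Position 1: 'p'
  Position 0: 'n'
Reversed: loabkbhipn

loabkbhipn


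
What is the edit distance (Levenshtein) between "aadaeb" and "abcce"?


Computing edit distance: "aadaeb" -> "abcce"
DP table:
           a    b    c    c    e
      0    1    2    3    4    5
  a   1    0    1    2    3    4
  a   2    1    1    2    3    4
  d   3    2    2    2    3    4
  a   4    3    3    3    3    4
  e   5    4    4    4    4    3
  b   6    5    4    5    5    4
Edit distance = dp[6][5] = 4

4


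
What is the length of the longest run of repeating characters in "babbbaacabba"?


Input: "babbbaacabba"
Scanning for longest run:
  Position 1 ('a'): new char, reset run to 1
  Position 2 ('b'): new char, reset run to 1
  Position 3 ('b'): continues run of 'b', length=2
  Position 4 ('b'): continues run of 'b', length=3
  Position 5 ('a'): new char, reset run to 1
  Position 6 ('a'): continues run of 'a', length=2
  Position 7 ('c'): new char, reset run to 1
  Position 8 ('a'): new char, reset run to 1
  Position 9 ('b'): new char, reset run to 1
  Position 10 ('b'): continues run of 'b', length=2
  Position 11 ('a'): new char, reset run to 1
Longest run: 'b' with length 3

3


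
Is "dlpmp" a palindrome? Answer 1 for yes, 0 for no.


Input: dlpmp
Reversed: pmpld
  Compare pos 0 ('d') with pos 4 ('p'): MISMATCH
  Compare pos 1 ('l') with pos 3 ('m'): MISMATCH
Result: not a palindrome

0


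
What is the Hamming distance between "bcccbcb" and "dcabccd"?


Comparing "bcccbcb" and "dcabccd" position by position:
  Position 0: 'b' vs 'd' => differ
  Position 1: 'c' vs 'c' => same
  Position 2: 'c' vs 'a' => differ
  Position 3: 'c' vs 'b' => differ
  Position 4: 'b' vs 'c' => differ
  Position 5: 'c' vs 'c' => same
  Position 6: 'b' vs 'd' => differ
Total differences (Hamming distance): 5

5


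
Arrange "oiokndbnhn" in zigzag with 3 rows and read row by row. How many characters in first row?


Zigzag "oiokndbnhn" into 3 rows:
Placing characters:
  'o' => row 0
  'i' => row 1
  'o' => row 2
  'k' => row 1
  'n' => row 0
  'd' => row 1
  'b' => row 2
  'n' => row 1
  'h' => row 0
  'n' => row 1
Rows:
  Row 0: "onh"
  Row 1: "ikdnn"
  Row 2: "ob"
First row length: 3

3


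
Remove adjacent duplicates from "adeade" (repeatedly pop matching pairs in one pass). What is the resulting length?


Input: adeade
Stack-based adjacent duplicate removal:
  Read 'a': push. Stack: a
  Read 'd': push. Stack: ad
  Read 'e': push. Stack: ade
  Read 'a': push. Stack: adea
  Read 'd': push. Stack: adead
  Read 'e': push. Stack: adeade
Final stack: "adeade" (length 6)

6


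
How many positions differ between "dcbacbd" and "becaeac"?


Comparing "dcbacbd" and "becaeac" position by position:
  Position 0: 'd' vs 'b' => DIFFER
  Position 1: 'c' vs 'e' => DIFFER
  Position 2: 'b' vs 'c' => DIFFER
  Position 3: 'a' vs 'a' => same
  Position 4: 'c' vs 'e' => DIFFER
  Position 5: 'b' vs 'a' => DIFFER
  Position 6: 'd' vs 'c' => DIFFER
Positions that differ: 6

6


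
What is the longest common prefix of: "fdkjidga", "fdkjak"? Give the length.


Words: fdkjidga, fdkjak
  Position 0: all 'f' => match
  Position 1: all 'd' => match
  Position 2: all 'k' => match
  Position 3: all 'j' => match
  Position 4: ('i', 'a') => mismatch, stop
LCP = "fdkj" (length 4)

4


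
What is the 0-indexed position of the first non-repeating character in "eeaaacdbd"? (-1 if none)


Input: eeaaacdbd
Character frequencies:
  'a': 3
  'b': 1
  'c': 1
  'd': 2
  'e': 2
Scanning left to right for freq == 1:
  Position 0 ('e'): freq=2, skip
  Position 1 ('e'): freq=2, skip
  Position 2 ('a'): freq=3, skip
  Position 3 ('a'): freq=3, skip
  Position 4 ('a'): freq=3, skip
  Position 5 ('c'): unique! => answer = 5

5


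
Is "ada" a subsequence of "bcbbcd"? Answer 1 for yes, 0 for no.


Check if "ada" is a subsequence of "bcbbcd"
Greedy scan:
  Position 0 ('b'): no match needed
  Position 1 ('c'): no match needed
  Position 2 ('b'): no match needed
  Position 3 ('b'): no match needed
  Position 4 ('c'): no match needed
  Position 5 ('d'): no match needed
Only matched 0/3 characters => not a subsequence

0


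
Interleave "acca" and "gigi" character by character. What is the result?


Interleaving "acca" and "gigi":
  Position 0: 'a' from first, 'g' from second => "ag"
  Position 1: 'c' from first, 'i' from second => "ci"
  Position 2: 'c' from first, 'g' from second => "cg"
  Position 3: 'a' from first, 'i' from second => "ai"
Result: agcicgai

agcicgai


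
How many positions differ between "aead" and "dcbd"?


Comparing "aead" and "dcbd" position by position:
  Position 0: 'a' vs 'd' => DIFFER
  Position 1: 'e' vs 'c' => DIFFER
  Position 2: 'a' vs 'b' => DIFFER
  Position 3: 'd' vs 'd' => same
Positions that differ: 3

3


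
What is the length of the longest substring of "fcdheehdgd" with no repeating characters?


Input: "fcdheehdgd"
Sliding window (track last position of each char):
  Position 0 ('f'): window [0,0] length 1 -- new best
  Position 1 ('c'): window [0,1] length 2 -- new best
  Position 2 ('d'): window [0,2] length 3 -- new best
  Position 3 ('h'): window [0,3] length 4 -- new best
  Position 4 ('e'): window [0,4] length 5 -- new best
  Position 5 ('e'): repeat (last at 4), move window start to 5
  Position 5 ('e'): window [5,5] length 1
  Position 6 ('h'): window [5,6] length 2
  Position 7 ('d'): window [5,7] length 3
  Position 8 ('g'): window [5,8] length 4
  Position 9 ('d'): repeat (last at 7), move window start to 8
  Position 9 ('d'): window [8,9] length 2
Longest substring with no repeats: "fcdhe" with length 5

5


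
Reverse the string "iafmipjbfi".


Input: iafmipjbfi
Reading characters right to left:
  Position 9: 'i'
  Position 8: 'f'
  Position 7: 'b'
  Position 6: 'j'
  Position 5: 'p'
  Position 4: 'i'
  Position 3: 'm'
  Position 2: 'f'
  Position 1: 'a'
  Position 0: 'i'
Reversed: ifbjpimfai

ifbjpimfai


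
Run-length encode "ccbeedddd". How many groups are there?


Input: ccbeedddd
Scanning for consecutive runs:
  Group 1: 'c' x 2 (positions 0-1)
  Group 2: 'b' x 1 (positions 2-2)
  Group 3: 'e' x 2 (positions 3-4)
  Group 4: 'd' x 4 (positions 5-8)
Total groups: 4

4


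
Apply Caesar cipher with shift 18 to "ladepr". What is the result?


Caesar cipher: shift "ladepr" by 18
  'l' (pos 11) + 18 = pos 3 = 'd'
  'a' (pos 0) + 18 = pos 18 = 's'
  'd' (pos 3) + 18 = pos 21 = 'v'
  'e' (pos 4) + 18 = pos 22 = 'w'
  'p' (pos 15) + 18 = pos 7 = 'h'
  'r' (pos 17) + 18 = pos 9 = 'j'
Result: dsvwhj

dsvwhj


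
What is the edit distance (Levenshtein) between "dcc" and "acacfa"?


Computing edit distance: "dcc" -> "acacfa"
DP table:
           a    c    a    c    f    a
      0    1    2    3    4    5    6
  d   1    1    2    3    4    5    6
  c   2    2    1    2    3    4    5
  c   3    3    2    2    2    3    4
Edit distance = dp[3][6] = 4

4


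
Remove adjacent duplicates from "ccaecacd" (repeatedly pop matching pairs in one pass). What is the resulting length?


Input: ccaecacd
Stack-based adjacent duplicate removal:
  Read 'c': push. Stack: c
  Read 'c': matches stack top 'c' => pop. Stack: (empty)
  Read 'a': push. Stack: a
  Read 'e': push. Stack: ae
  Read 'c': push. Stack: aec
  Read 'a': push. Stack: aeca
  Read 'c': push. Stack: aecac
  Read 'd': push. Stack: aecacd
Final stack: "aecacd" (length 6)

6


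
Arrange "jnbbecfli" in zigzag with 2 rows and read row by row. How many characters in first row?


Zigzag "jnbbecfli" into 2 rows:
Placing characters:
  'j' => row 0
  'n' => row 1
  'b' => row 0
  'b' => row 1
  'e' => row 0
  'c' => row 1
  'f' => row 0
  'l' => row 1
  'i' => row 0
Rows:
  Row 0: "jbefi"
  Row 1: "nbcl"
First row length: 5

5


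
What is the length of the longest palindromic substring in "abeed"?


Input: "abeed"
Checking substrings for palindromes:
  [2:4] "ee" (len 2) => palindrome
Longest palindromic substring: "ee" with length 2

2


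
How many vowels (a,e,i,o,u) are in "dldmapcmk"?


Input: dldmapcmk
Checking each character:
  'd' at position 0: consonant
  'l' at position 1: consonant
  'd' at position 2: consonant
  'm' at position 3: consonant
  'a' at position 4: vowel (running total: 1)
  'p' at position 5: consonant
  'c' at position 6: consonant
  'm' at position 7: consonant
  'k' at position 8: consonant
Total vowels: 1

1


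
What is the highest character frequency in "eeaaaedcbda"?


Input: eeaaaedcbda
Character counts:
  'a': 4
  'b': 1
  'c': 1
  'd': 2
  'e': 3
Maximum frequency: 4

4


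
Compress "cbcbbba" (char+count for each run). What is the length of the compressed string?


Input: cbcbbba
Runs:
  'c' x 1 => "c1"
  'b' x 1 => "b1"
  'c' x 1 => "c1"
  'b' x 3 => "b3"
  'a' x 1 => "a1"
Compressed: "c1b1c1b3a1"
Compressed length: 10

10


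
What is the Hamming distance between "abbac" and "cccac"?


Comparing "abbac" and "cccac" position by position:
  Position 0: 'a' vs 'c' => differ
  Position 1: 'b' vs 'c' => differ
  Position 2: 'b' vs 'c' => differ
  Position 3: 'a' vs 'a' => same
  Position 4: 'c' vs 'c' => same
Total differences (Hamming distance): 3

3


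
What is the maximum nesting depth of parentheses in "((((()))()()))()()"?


Input: "((((()))()()))()()"
Tracking depth:
  Position 0 '(': depth becomes 1
  Position 1 '(': depth becomes 2
  Position 2 '(': depth becomes 3
  Position 3 '(': depth becomes 4
  Position 4 '(': depth becomes 5
  Position 5 ')': depth becomes 4
  Position 6 ')': depth becomes 3
  Position 7 ')': depth becomes 2
  Position 8 '(': depth becomes 3
  Position 9 ')': depth becomes 2
  Position 10 '(': depth becomes 3
  Position 11 ')': depth becomes 2
  Position 12 ')': depth becomes 1
  Position 13 ')': depth becomes 0
  Position 14 '(': depth becomes 1
  Position 15 ')': depth becomes 0
  Position 16 '(': depth becomes 1
  Position 17 ')': depth becomes 0
Maximum depth reached: 5

5


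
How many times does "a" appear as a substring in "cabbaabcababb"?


Searching for "a" in "cabbaabcababb"
Scanning each position:
  Position 0: "c" => no
  Position 1: "a" => MATCH
  Position 2: "b" => no
  Position 3: "b" => no
  Position 4: "a" => MATCH
  Position 5: "a" => MATCH
  Position 6: "b" => no
  Position 7: "c" => no
  Position 8: "a" => MATCH
  Position 9: "b" => no
  Position 10: "a" => MATCH
  Position 11: "b" => no
  Position 12: "b" => no
Total occurrences: 5

5


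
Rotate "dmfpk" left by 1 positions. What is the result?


Input: "dmfpk", rotate left by 1
First 1 characters: "d"
Remaining characters: "mfpk"
Concatenate remaining + first: "mfpk" + "d" = "mfpkd"

mfpkd


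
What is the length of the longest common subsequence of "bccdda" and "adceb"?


LCS of "bccdda" and "adceb"
DP table:
           a    d    c    e    b
      0    0    0    0    0    0
  b   0    0    0    0    0    1
  c   0    0    0    1    1    1
  c   0    0    0    1    1    1
  d   0    0    1    1    1    1
  d   0    0    1    1    1    1
  a   0    1    1    1    1    1
LCS length = dp[6][5] = 1

1


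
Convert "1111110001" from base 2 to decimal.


Input: "1111110001" in base 2
Positional expansion:
  Digit '1' (value 1) x 2^9 = 512
  Digit '1' (value 1) x 2^8 = 256
  Digit '1' (value 1) x 2^7 = 128
  Digit '1' (value 1) x 2^6 = 64
  Digit '1' (value 1) x 2^5 = 32
  Digit '1' (value 1) x 2^4 = 16
  Digit '0' (value 0) x 2^3 = 0
  Digit '0' (value 0) x 2^2 = 0
  Digit '0' (value 0) x 2^1 = 0
  Digit '1' (value 1) x 2^0 = 1
Sum = 1009

1009


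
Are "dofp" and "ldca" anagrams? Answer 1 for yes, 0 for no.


Strings: "dofp", "ldca"
Sorted first:  dfop
Sorted second: acdl
Differ at position 0: 'd' vs 'a' => not anagrams

0


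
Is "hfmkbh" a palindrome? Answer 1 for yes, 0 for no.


Input: hfmkbh
Reversed: hbkmfh
  Compare pos 0 ('h') with pos 5 ('h'): match
  Compare pos 1 ('f') with pos 4 ('b'): MISMATCH
  Compare pos 2 ('m') with pos 3 ('k'): MISMATCH
Result: not a palindrome

0


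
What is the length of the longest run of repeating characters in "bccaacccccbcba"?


Input: "bccaacccccbcba"
Scanning for longest run:
  Position 1 ('c'): new char, reset run to 1
  Position 2 ('c'): continues run of 'c', length=2
  Position 3 ('a'): new char, reset run to 1
  Position 4 ('a'): continues run of 'a', length=2
  Position 5 ('c'): new char, reset run to 1
  Position 6 ('c'): continues run of 'c', length=2
  Position 7 ('c'): continues run of 'c', length=3
  Position 8 ('c'): continues run of 'c', length=4
  Position 9 ('c'): continues run of 'c', length=5
  Position 10 ('b'): new char, reset run to 1
  Position 11 ('c'): new char, reset run to 1
  Position 12 ('b'): new char, reset run to 1
  Position 13 ('a'): new char, reset run to 1
Longest run: 'c' with length 5

5


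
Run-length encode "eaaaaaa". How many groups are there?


Input: eaaaaaa
Scanning for consecutive runs:
  Group 1: 'e' x 1 (positions 0-0)
  Group 2: 'a' x 6 (positions 1-6)
Total groups: 2

2


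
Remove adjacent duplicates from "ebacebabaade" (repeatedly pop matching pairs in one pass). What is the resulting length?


Input: ebacebabaade
Stack-based adjacent duplicate removal:
  Read 'e': push. Stack: e
  Read 'b': push. Stack: eb
  Read 'a': push. Stack: eba
  Read 'c': push. Stack: ebac
  Read 'e': push. Stack: ebace
  Read 'b': push. Stack: ebaceb
  Read 'a': push. Stack: ebaceba
  Read 'b': push. Stack: ebacebab
  Read 'a': push. Stack: ebacebaba
  Read 'a': matches stack top 'a' => pop. Stack: ebacebab
  Read 'd': push. Stack: ebacebabd
  Read 'e': push. Stack: ebacebabde
Final stack: "ebacebabde" (length 10)

10


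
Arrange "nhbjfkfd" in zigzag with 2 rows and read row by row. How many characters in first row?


Zigzag "nhbjfkfd" into 2 rows:
Placing characters:
  'n' => row 0
  'h' => row 1
  'b' => row 0
  'j' => row 1
  'f' => row 0
  'k' => row 1
  'f' => row 0
  'd' => row 1
Rows:
  Row 0: "nbff"
  Row 1: "hjkd"
First row length: 4

4


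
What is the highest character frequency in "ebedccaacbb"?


Input: ebedccaacbb
Character counts:
  'a': 2
  'b': 3
  'c': 3
  'd': 1
  'e': 2
Maximum frequency: 3

3


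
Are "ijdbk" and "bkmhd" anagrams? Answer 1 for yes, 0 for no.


Strings: "ijdbk", "bkmhd"
Sorted first:  bdijk
Sorted second: bdhkm
Differ at position 2: 'i' vs 'h' => not anagrams

0


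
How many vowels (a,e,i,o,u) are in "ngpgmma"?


Input: ngpgmma
Checking each character:
  'n' at position 0: consonant
  'g' at position 1: consonant
  'p' at position 2: consonant
  'g' at position 3: consonant
  'm' at position 4: consonant
  'm' at position 5: consonant
  'a' at position 6: vowel (running total: 1)
Total vowels: 1

1


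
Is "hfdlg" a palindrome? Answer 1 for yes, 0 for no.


Input: hfdlg
Reversed: gldfh
  Compare pos 0 ('h') with pos 4 ('g'): MISMATCH
  Compare pos 1 ('f') with pos 3 ('l'): MISMATCH
Result: not a palindrome

0


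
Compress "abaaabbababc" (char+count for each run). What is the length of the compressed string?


Input: abaaabbababc
Runs:
  'a' x 1 => "a1"
  'b' x 1 => "b1"
  'a' x 3 => "a3"
  'b' x 2 => "b2"
  'a' x 1 => "a1"
  'b' x 1 => "b1"
  'a' x 1 => "a1"
  'b' x 1 => "b1"
  'c' x 1 => "c1"
Compressed: "a1b1a3b2a1b1a1b1c1"
Compressed length: 18

18


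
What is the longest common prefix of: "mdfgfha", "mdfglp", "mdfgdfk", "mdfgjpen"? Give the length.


Words: mdfgfha, mdfglp, mdfgdfk, mdfgjpen
  Position 0: all 'm' => match
  Position 1: all 'd' => match
  Position 2: all 'f' => match
  Position 3: all 'g' => match
  Position 4: ('f', 'l', 'd', 'j') => mismatch, stop
LCP = "mdfg" (length 4)

4


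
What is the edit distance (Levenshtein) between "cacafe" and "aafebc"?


Computing edit distance: "cacafe" -> "aafebc"
DP table:
           a    a    f    e    b    c
      0    1    2    3    4    5    6
  c   1    1    2    3    4    5    5
  a   2    1    1    2    3    4    5
  c   3    2    2    2    3    4    4
  a   4    3    2    3    3    4    5
  f   5    4    3    2    3    4    5
  e   6    5    4    3    2    3    4
Edit distance = dp[6][6] = 4

4


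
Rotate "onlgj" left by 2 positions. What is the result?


Input: "onlgj", rotate left by 2
First 2 characters: "on"
Remaining characters: "lgj"
Concatenate remaining + first: "lgj" + "on" = "lgjon"

lgjon


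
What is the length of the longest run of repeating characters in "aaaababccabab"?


Input: "aaaababccabab"
Scanning for longest run:
  Position 1 ('a'): continues run of 'a', length=2
  Position 2 ('a'): continues run of 'a', length=3
  Position 3 ('a'): continues run of 'a', length=4
  Position 4 ('b'): new char, reset run to 1
  Position 5 ('a'): new char, reset run to 1
  Position 6 ('b'): new char, reset run to 1
  Position 7 ('c'): new char, reset run to 1
  Position 8 ('c'): continues run of 'c', length=2
  Position 9 ('a'): new char, reset run to 1
  Position 10 ('b'): new char, reset run to 1
  Position 11 ('a'): new char, reset run to 1
  Position 12 ('b'): new char, reset run to 1
Longest run: 'a' with length 4

4


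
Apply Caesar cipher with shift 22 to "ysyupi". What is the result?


Caesar cipher: shift "ysyupi" by 22
  'y' (pos 24) + 22 = pos 20 = 'u'
  's' (pos 18) + 22 = pos 14 = 'o'
  'y' (pos 24) + 22 = pos 20 = 'u'
  'u' (pos 20) + 22 = pos 16 = 'q'
  'p' (pos 15) + 22 = pos 11 = 'l'
  'i' (pos 8) + 22 = pos 4 = 'e'
Result: uouqle

uouqle


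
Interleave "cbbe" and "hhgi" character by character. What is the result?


Interleaving "cbbe" and "hhgi":
  Position 0: 'c' from first, 'h' from second => "ch"
  Position 1: 'b' from first, 'h' from second => "bh"
  Position 2: 'b' from first, 'g' from second => "bg"
  Position 3: 'e' from first, 'i' from second => "ei"
Result: chbhbgei

chbhbgei


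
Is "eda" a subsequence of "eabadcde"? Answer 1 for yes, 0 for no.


Check if "eda" is a subsequence of "eabadcde"
Greedy scan:
  Position 0 ('e'): matches sub[0] = 'e'
  Position 1 ('a'): no match needed
  Position 2 ('b'): no match needed
  Position 3 ('a'): no match needed
  Position 4 ('d'): matches sub[1] = 'd'
  Position 5 ('c'): no match needed
  Position 6 ('d'): no match needed
  Position 7 ('e'): no match needed
Only matched 2/3 characters => not a subsequence

0


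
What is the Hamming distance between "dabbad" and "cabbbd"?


Comparing "dabbad" and "cabbbd" position by position:
  Position 0: 'd' vs 'c' => differ
  Position 1: 'a' vs 'a' => same
  Position 2: 'b' vs 'b' => same
  Position 3: 'b' vs 'b' => same
  Position 4: 'a' vs 'b' => differ
  Position 5: 'd' vs 'd' => same
Total differences (Hamming distance): 2

2


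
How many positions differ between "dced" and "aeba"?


Comparing "dced" and "aeba" position by position:
  Position 0: 'd' vs 'a' => DIFFER
  Position 1: 'c' vs 'e' => DIFFER
  Position 2: 'e' vs 'b' => DIFFER
  Position 3: 'd' vs 'a' => DIFFER
Positions that differ: 4

4


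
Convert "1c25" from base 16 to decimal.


Input: "1c25" in base 16
Positional expansion:
  Digit '1' (value 1) x 16^3 = 4096
  Digit 'c' (value 12) x 16^2 = 3072
  Digit '2' (value 2) x 16^1 = 32
  Digit '5' (value 5) x 16^0 = 5
Sum = 7205

7205


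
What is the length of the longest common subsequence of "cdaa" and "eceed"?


LCS of "cdaa" and "eceed"
DP table:
           e    c    e    e    d
      0    0    0    0    0    0
  c   0    0    1    1    1    1
  d   0    0    1    1    1    2
  a   0    0    1    1    1    2
  a   0    0    1    1    1    2
LCS length = dp[4][5] = 2

2


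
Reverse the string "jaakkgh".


Input: jaakkgh
Reading characters right to left:
  Position 6: 'h'
  Position 5: 'g'
  Position 4: 'k'
  Position 3: 'k'
  Position 2: 'a'
  Position 1: 'a'
  Position 0: 'j'
Reversed: hgkkaaj

hgkkaaj


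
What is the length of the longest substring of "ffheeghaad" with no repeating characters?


Input: "ffheeghaad"
Sliding window (track last position of each char):
  Position 0 ('f'): window [0,0] length 1 -- new best
  Position 1 ('f'): repeat (last at 0), move window start to 1
  Position 1 ('f'): window [1,1] length 1
  Position 2 ('h'): window [1,2] length 2 -- new best
  Position 3 ('e'): window [1,3] length 3 -- new best
  Position 4 ('e'): repeat (last at 3), move window start to 4
  Position 4 ('e'): window [4,4] length 1
  Position 5 ('g'): window [4,5] length 2
  Position 6 ('h'): window [4,6] length 3
  Position 7 ('a'): window [4,7] length 4 -- new best
  Position 8 ('a'): repeat (last at 7), move window start to 8
  Position 8 ('a'): window [8,8] length 1
  Position 9 ('d'): window [8,9] length 2
Longest substring with no repeats: "egha" with length 4

4


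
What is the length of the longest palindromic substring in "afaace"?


Input: "afaace"
Checking substrings for palindromes:
  [0:3] "afa" (len 3) => palindrome
  [2:4] "aa" (len 2) => palindrome
Longest palindromic substring: "afa" with length 3

3


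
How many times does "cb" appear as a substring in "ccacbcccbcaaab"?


Searching for "cb" in "ccacbcccbcaaab"
Scanning each position:
  Position 0: "cc" => no
  Position 1: "ca" => no
  Position 2: "ac" => no
  Position 3: "cb" => MATCH
  Position 4: "bc" => no
  Position 5: "cc" => no
  Position 6: "cc" => no
  Position 7: "cb" => MATCH
  Position 8: "bc" => no
  Position 9: "ca" => no
  Position 10: "aa" => no
  Position 11: "aa" => no
  Position 12: "ab" => no
Total occurrences: 2

2


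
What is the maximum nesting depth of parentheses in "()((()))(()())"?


Input: "()((()))(()())"
Tracking depth:
  Position 0 '(': depth becomes 1
  Position 1 ')': depth becomes 0
  Position 2 '(': depth becomes 1
  Position 3 '(': depth becomes 2
  Position 4 '(': depth becomes 3
  Position 5 ')': depth becomes 2
  Position 6 ')': depth becomes 1
  Position 7 ')': depth becomes 0
  Position 8 '(': depth becomes 1
  Position 9 '(': depth becomes 2
  Position 10 ')': depth becomes 1
  Position 11 '(': depth becomes 2
  Position 12 ')': depth becomes 1
  Position 13 ')': depth becomes 0
Maximum depth reached: 3

3


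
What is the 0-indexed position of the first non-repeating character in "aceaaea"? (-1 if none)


Input: aceaaea
Character frequencies:
  'a': 4
  'c': 1
  'e': 2
Scanning left to right for freq == 1:
  Position 0 ('a'): freq=4, skip
  Position 1 ('c'): unique! => answer = 1

1


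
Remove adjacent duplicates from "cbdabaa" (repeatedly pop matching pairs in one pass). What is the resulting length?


Input: cbdabaa
Stack-based adjacent duplicate removal:
  Read 'c': push. Stack: c
  Read 'b': push. Stack: cb
  Read 'd': push. Stack: cbd
  Read 'a': push. Stack: cbda
  Read 'b': push. Stack: cbdab
  Read 'a': push. Stack: cbdaba
  Read 'a': matches stack top 'a' => pop. Stack: cbdab
Final stack: "cbdab" (length 5)

5


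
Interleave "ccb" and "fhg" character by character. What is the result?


Interleaving "ccb" and "fhg":
  Position 0: 'c' from first, 'f' from second => "cf"
  Position 1: 'c' from first, 'h' from second => "ch"
  Position 2: 'b' from first, 'g' from second => "bg"
Result: cfchbg

cfchbg


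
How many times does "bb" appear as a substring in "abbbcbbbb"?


Searching for "bb" in "abbbcbbbb"
Scanning each position:
  Position 0: "ab" => no
  Position 1: "bb" => MATCH
  Position 2: "bb" => MATCH
  Position 3: "bc" => no
  Position 4: "cb" => no
  Position 5: "bb" => MATCH
  Position 6: "bb" => MATCH
  Position 7: "bb" => MATCH
Total occurrences: 5

5


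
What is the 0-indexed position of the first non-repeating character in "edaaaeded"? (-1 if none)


Input: edaaaeded
Character frequencies:
  'a': 3
  'd': 3
  'e': 3
Scanning left to right for freq == 1:
  Position 0 ('e'): freq=3, skip
  Position 1 ('d'): freq=3, skip
  Position 2 ('a'): freq=3, skip
  Position 3 ('a'): freq=3, skip
  Position 4 ('a'): freq=3, skip
  Position 5 ('e'): freq=3, skip
  Position 6 ('d'): freq=3, skip
  Position 7 ('e'): freq=3, skip
  Position 8 ('d'): freq=3, skip
  No unique character found => answer = -1

-1


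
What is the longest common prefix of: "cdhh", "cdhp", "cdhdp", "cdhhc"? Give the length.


Words: cdhh, cdhp, cdhdp, cdhhc
  Position 0: all 'c' => match
  Position 1: all 'd' => match
  Position 2: all 'h' => match
  Position 3: ('h', 'p', 'd', 'h') => mismatch, stop
LCP = "cdh" (length 3)

3


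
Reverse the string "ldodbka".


Input: ldodbka
Reading characters right to left:
  Position 6: 'a'
  Position 5: 'k'
  Position 4: 'b'
  Position 3: 'd'
  Position 2: 'o'
  Position 1: 'd'
  Position 0: 'l'
Reversed: akbdodl

akbdodl


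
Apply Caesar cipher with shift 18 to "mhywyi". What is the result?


Caesar cipher: shift "mhywyi" by 18
  'm' (pos 12) + 18 = pos 4 = 'e'
  'h' (pos 7) + 18 = pos 25 = 'z'
  'y' (pos 24) + 18 = pos 16 = 'q'
  'w' (pos 22) + 18 = pos 14 = 'o'
  'y' (pos 24) + 18 = pos 16 = 'q'
  'i' (pos 8) + 18 = pos 0 = 'a'
Result: ezqoqa

ezqoqa


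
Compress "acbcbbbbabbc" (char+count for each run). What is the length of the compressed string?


Input: acbcbbbbabbc
Runs:
  'a' x 1 => "a1"
  'c' x 1 => "c1"
  'b' x 1 => "b1"
  'c' x 1 => "c1"
  'b' x 4 => "b4"
  'a' x 1 => "a1"
  'b' x 2 => "b2"
  'c' x 1 => "c1"
Compressed: "a1c1b1c1b4a1b2c1"
Compressed length: 16

16


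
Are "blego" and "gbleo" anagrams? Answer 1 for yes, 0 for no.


Strings: "blego", "gbleo"
Sorted first:  beglo
Sorted second: beglo
Sorted forms match => anagrams

1


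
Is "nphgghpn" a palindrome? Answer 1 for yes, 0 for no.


Input: nphgghpn
Reversed: nphgghpn
  Compare pos 0 ('n') with pos 7 ('n'): match
  Compare pos 1 ('p') with pos 6 ('p'): match
  Compare pos 2 ('h') with pos 5 ('h'): match
  Compare pos 3 ('g') with pos 4 ('g'): match
Result: palindrome

1


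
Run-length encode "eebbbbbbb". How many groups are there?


Input: eebbbbbbb
Scanning for consecutive runs:
  Group 1: 'e' x 2 (positions 0-1)
  Group 2: 'b' x 7 (positions 2-8)
Total groups: 2

2


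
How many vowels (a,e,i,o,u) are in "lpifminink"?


Input: lpifminink
Checking each character:
  'l' at position 0: consonant
  'p' at position 1: consonant
  'i' at position 2: vowel (running total: 1)
  'f' at position 3: consonant
  'm' at position 4: consonant
  'i' at position 5: vowel (running total: 2)
  'n' at position 6: consonant
  'i' at position 7: vowel (running total: 3)
  'n' at position 8: consonant
  'k' at position 9: consonant
Total vowels: 3

3


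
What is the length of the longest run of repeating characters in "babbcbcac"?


Input: "babbcbcac"
Scanning for longest run:
  Position 1 ('a'): new char, reset run to 1
  Position 2 ('b'): new char, reset run to 1
  Position 3 ('b'): continues run of 'b', length=2
  Position 4 ('c'): new char, reset run to 1
  Position 5 ('b'): new char, reset run to 1
  Position 6 ('c'): new char, reset run to 1
  Position 7 ('a'): new char, reset run to 1
  Position 8 ('c'): new char, reset run to 1
Longest run: 'b' with length 2

2


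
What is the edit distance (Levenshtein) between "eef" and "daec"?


Computing edit distance: "eef" -> "daec"
DP table:
           d    a    e    c
      0    1    2    3    4
  e   1    1    2    2    3
  e   2    2    2    2    3
  f   3    3    3    3    3
Edit distance = dp[3][4] = 3

3
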